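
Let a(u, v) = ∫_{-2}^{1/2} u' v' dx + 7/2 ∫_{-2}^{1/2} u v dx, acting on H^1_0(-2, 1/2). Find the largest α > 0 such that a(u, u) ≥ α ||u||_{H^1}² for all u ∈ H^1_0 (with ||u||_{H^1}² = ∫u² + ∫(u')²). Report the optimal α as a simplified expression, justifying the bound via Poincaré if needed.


α = 1

Coercivity of a(·,·) on H^1_0(-2, 1/2) means a(u, u) ≥ α ||u||_{H^1}² for every u ∈ H^1_0.
The interval has length L = 5/2, and Poincaré/coercivity depend only on L. Here a(u, u) = ∫(u')² + (7/2)·∫u².
Here c = 7/2 ≥ 1, so a(u,u) = ∫(u')² + c∫u² ≥ ∫(u')² + ∫u² = ||u||_{H^1}², i.e. α = 1 works. No larger α is possible: a(u,u) ≥ α||u||_{H^1}² means (1−α)∫(u')² ≥ (α−c)∫u², and for the modes u_n = sin(nπ(x−x₀)/L) (x₀ the left endpoint) one has ∫u_n²/∫(u_n')² = (L/(nπ))² → 0, so a(u_n,u_n)/||u_n||_{H^1}² → 1. Hence the optimal constant is α = 1.
Therefore α = 1.


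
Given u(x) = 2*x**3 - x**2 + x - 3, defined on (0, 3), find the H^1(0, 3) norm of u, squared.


||u||_{H^1}^2 = 152517/70

The H^1 norm (squared) on an interval (0, L) is
  ||u||_{H^1}^2 = ∫_0^L u(x)^2 dx + ∫_0^L u'(x)^2 dx.
Compute u'(x) = 6*x**2 - 2*x + 1.
Then u(x)^2 = 4*x**6 - 4*x**5 + 5*x**4 - 14*x**3 + 7*x**2 - 6*x + 9 and u'(x)^2 = 36*x**4 - 24*x**3 + 16*x**2 - 4*x + 1.
Integrate each monomial from 0 to 3 using ∫_0^3 c·x^n dx = c·3^(n+1)/(n+1):
  ∫_0^3 u(x)^2 dx = ∫_0^3 (4*x^6 - 4*x^5 + 5*x^4 - 14*x^3 + 7*x^2 - 6*x + 9) dx. Term by term:
    ∫_0^3 4*x^6 dx = 8748/7;  ∫_0^3 -4*x^5 dx = -486;  ∫_0^3 5*x^4 dx = 243;
    ∫_0^3 -14*x^3 dx = -567/2;  ∫_0^3 7*x^2 dx = 63;  ∫_0^3 -6*x dx = -27;
    ∫_0^3 9 dx = 27.
  Sum: 8748/7 − 486 + 243 − 567/2 + 63 − 27 + 27 = 11007/14.
  ∫_0^3 u'(x)^2 dx = ∫_0^3 (36*x^4 - 24*x^3 + 16*x^2 - 4*x + 1) dx. Term by term:
    ∫_0^3 36*x^4 dx = 8748/5;  ∫_0^3 -24*x^3 dx = -486;  ∫_0^3 16*x^2 dx = 144;
    ∫_0^3 -4*x dx = -18;  ∫_0^3 1 dx = 3.
  Sum: 8748/5 − 486 + 144 − 18 + 3 = 6963/5.
Adding: ||u||_{H^1}^2 = 11007/14 + 6963/5 = 152517/70.


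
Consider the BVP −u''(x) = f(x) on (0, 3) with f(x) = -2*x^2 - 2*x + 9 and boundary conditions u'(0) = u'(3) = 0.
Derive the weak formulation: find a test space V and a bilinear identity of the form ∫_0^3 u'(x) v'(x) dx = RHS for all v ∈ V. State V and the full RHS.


V = H^1(0, 3) (no boundary constraint on v; u is determined up to an additive constant); weak form: ∫_0^3 u'v' dx = ∫_0^3 (-2*x^2 - 2*x + 9) v dx for all v ∈ V.

Multiply both sides by a test function v and integrate from 0 to 3:
  ∫_0^3 −u''(x) v(x) dx = ∫_0^3 f(x) v(x) dx.
Integrate the LHS by parts once:
  ∫_0^3 −u'' v dx = −[u'(x) v(x)]_0^3 + ∫_0^3 u'(x) v'(x) dx.
Thus ∫_0^3 u'(x) v'(x) dx = ∫_0^3 f(x) v(x) dx + [u'(x) v(x)]_0^3.
Choose V so that boundary terms are either known or forced to vanish.
u has homogeneous Neumann: u'(0) = u'(3) = 0. So [u' v]_0^3 = 0·v(3) − 0·v(0) = 0 for any v; take V = H^1(0, 3).
Weak formulation: find u (satisfying any essential BC) such that ∫_0^3 u'(x) v'(x) dx = ∫_0^3 f v dx for all v ∈ V (homogeneous Neumann, so boundary terms vanish).
Substituting f(x) = -2*x^2 - 2*x + 9, the right-hand side is ∫_0^3 (-2*x^2 - 2*x + 9) v dx.
Compatibility check (pure Neumann): taking v ≡ 1 ∈ V gives 0 = ∫_0^3 f dx + (0) − (0), i.e. ∫_0^3 f dx must equal u'(0) − u'(3) = 0. Indeed ∫_0^3 (-2*x^2 - 2*x + 9) dx = 0, so the data are compatible. The solution is then unique only up to an additive constant (fix it e.g. by requiring ∫_0^3 u dx = 0).


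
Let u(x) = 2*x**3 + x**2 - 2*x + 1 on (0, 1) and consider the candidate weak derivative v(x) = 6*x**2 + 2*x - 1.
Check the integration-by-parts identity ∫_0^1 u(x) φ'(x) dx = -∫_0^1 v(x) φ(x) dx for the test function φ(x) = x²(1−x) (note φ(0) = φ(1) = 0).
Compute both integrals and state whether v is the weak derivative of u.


LHS = -2/15, RHS = -13/60. No, v is not the weak derivative of u.

u(x) = 2*x**3 + x**2 - 2*x + 1, classical derivative u'(x) = 6*x**2 + 2*x - 2.
φ(x) = x²(1−x), so φ'(x) = x*(2 - 3*x).
Note φ(0) = φ(1) = 0, so the boundary term u·φ vanishes.
LHS = ∫_0^1 u(x) φ'(x) dx = ∫_0^1 (-6*x^5 + x^4 + 8*x^3 - 7*x^2 + 2*x) dx. Term by term:
  ∫_0^1 -6*x^5 dx = -1;  ∫_0^1 x^4 dx = 1/5;  ∫_0^1 8*x^3 dx = 2;
  ∫_0^1 -7*x^2 dx = -7/3;  ∫_0^1 2*x dx = 1.
Sum: -1 + 1/5 + 2 − 7/3 + 1 = -2/15.
So LHS = -2/15.
∫_0^1 v(x) φ(x) dx = ∫_0^1 (-6*x^5 + 4*x^4 + 3*x^3 - x^2) dx. Term by term:
  ∫_0^1 -6*x^5 dx = -1;  ∫_0^1 4*x^4 dx = 4/5;  ∫_0^1 3*x^3 dx = 3/4;
  ∫_0^1 -x^2 dx = -1/3.
Sum: -1 + 4/5 + 3/4 − 1/3 = 13/60.
So RHS = -∫_0^1 v(x) φ(x) dx = -13/60.
LHS − RHS = 1/12 ≠ 0, so the identity fails.
(For a valid weak derivative the identity must hold for EVERY test function, in particular this one. The failure shows v is NOT the weak derivative of u.)
Correct weak derivative would be u'(x) = 6*x**2 + 2*x - 2.


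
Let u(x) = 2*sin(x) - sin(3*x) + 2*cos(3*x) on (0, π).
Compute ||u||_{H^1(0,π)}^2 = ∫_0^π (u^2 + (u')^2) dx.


||u||_{H^1(0,π)}^2 = 29*π

u'(x) = -6*sin(3*x) + 2*cos(x) - 3*cos(3*x).
Expand u² and (u')² and integrate term by term on (0, π), using: for integers n ≥ 1, ∫_0^π sin²(nx) dx = ∫_0^π cos²(nx) dx = π/2; for n ≠ n', ∫_0^π sin(nx)sin(n'x) dx = ∫_0^π cos(nx)cos(n'x) dx = 0; and by product-to-sum, ∫_0^π sin(nx)cos(n'x) dx = ½∫_0^π [sin((n+n')x) + sin((n−n')x)] dx, which is 0 when n+n' is even and 2n/(n²−n'²) when n+n' is odd (it need not vanish on (0, π)).
  u² squared terms: (-1)²·∫sin(3x)² dx = 1·π/2 = π/2;  (2)²·∫cos(3x)² dx = 4·π/2 = 2*π;  (2)²·∫sin(x)² dx = 4·π/2 = 2*π.
  u² cross terms: 2·(-1)·(2)·∫sin(3x)·cos(3x) dx = -4·(0) = 0;  2·(-1)·(2)·∫sin(3x)·sin(x) dx = -4·(0) = 0;  2·(2)·(2)·∫cos(3x)·sin(x) dx = 8·(0) = 0.
  So ∫_0^π u² dx = π/2 + 2*π + 2*π + 0 + 0 + 0 = 9*π/2.
  (u')² squared terms: (-6)²·∫sin(3x)² dx = 36·π/2 = 18*π;  (-3)²·∫cos(3x)² dx = 9·π/2 = 9*π/2;  (2)²·∫cos(x)² dx = 4·π/2 = 2*π.
  (u')² cross terms: 2·(-6)·(-3)·∫sin(3x)·cos(3x) dx = 36·(0) = 0;  2·(-6)·(2)·∫sin(3x)·cos(x) dx = -24·(0) = 0;  2·(-3)·(2)·∫cos(3x)·cos(x) dx = -12·(0) = 0.
  So ∫_0^π (u')² dx = 18*π + 9*π/2 + 2*π + 0 + 0 + 0 = 49*π/2.
||u||_{H^1}^2 = (9*π/2) + (49*π/2) = 29*π.


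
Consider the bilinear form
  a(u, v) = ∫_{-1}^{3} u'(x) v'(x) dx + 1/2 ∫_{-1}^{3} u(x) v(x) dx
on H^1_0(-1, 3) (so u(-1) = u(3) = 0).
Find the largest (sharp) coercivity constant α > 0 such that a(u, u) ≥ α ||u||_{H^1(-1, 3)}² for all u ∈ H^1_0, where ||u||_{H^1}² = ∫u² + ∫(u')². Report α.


α = (8 + π^2)/(π^2 + 16)

Coercivity of a(·,·) on H^1_0(-1, 3) means a(u, u) ≥ α ||u||_{H^1}² for every u ∈ H^1_0.
The interval has length L = 4, and Poincaré/coercivity depend only on L. Here a(u, u) = ∫(u')² + (1/2)·∫u².
Here 0 < c = 1/2 < 1. The condition a(u,u) ≥ α||u||_{H^1}² reads (1−α)∫(u')² ≥ (α−c)∫u². Any admissible α is ≤ 1 (rapidly oscillating u have ∫u²/∫(u')² → 0), and α = 1 would force 0 ≥ (1−c)∫u², impossible since c < 1; so 1−α > 0. By the sharp Poincaré inequality on H^1_0 of an interval of length L, ∫(u')² ≥ (π/L)²∫u² with equality for the first sine mode sin(π(x−x₀)/L) (x₀ the left endpoint), so the inequality holds for all u iff (1−α)(π/L)² ≥ α − c, i.e. α ≤ ((π/L)² + c)/((π/L)² + 1) = (1 + c(L/π)²)/(1 + (L/π)²). With (π/L)² = π^2/16 and c = 1/2, the largest admissible constant is α = ((π/L)² + c)/((π/L)² + 1).
Simplifying, α = (8 + π^2)/(π^2 + 16).


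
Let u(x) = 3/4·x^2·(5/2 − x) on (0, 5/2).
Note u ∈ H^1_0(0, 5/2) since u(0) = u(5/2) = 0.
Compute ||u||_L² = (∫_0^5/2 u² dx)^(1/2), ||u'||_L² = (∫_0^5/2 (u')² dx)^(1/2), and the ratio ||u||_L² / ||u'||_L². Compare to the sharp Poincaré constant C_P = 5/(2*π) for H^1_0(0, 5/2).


||u||_L² / ||u'||_L² = 5*sqrt(14)/28 < C_P = 5/(2*π).

u(x) = 3/4·x^2·(5/2 − x), so u'(x) = 3*x*(5 - 3*x)/4.
u(x) = 3/4·x^2·(5/2 − x) vanishes at x = 0 and x = 5/2, so u ∈ H^1_0(0, 5/2). Differentiate via the product rule and integrate the resulting polynomials term by term.
  ∫_0^5/2 u² dx = ∫_0^5/2 (9*x^6/16 - 45*x^5/16 + 225*x^4/64) dx. Term by term:
    ∫_0^5/2 9*x^6/16 dx = 703125/14336;  ∫_0^5/2 -45*x^5/16 dx = -234375/2048;  ∫_0^5/2 225*x^4/64 dx = 140625/2048.
  Sum: 703125/14336 − 234375/2048 + 140625/2048 = 46875/14336.
  ∫_0^5/2 (u')² dx = ∫_0^5/2 (81*x^4/16 - 135*x^3/8 + 225*x^2/16) dx. Term by term:
    ∫_0^5/2 81*x^4/16 dx = 50625/512;  ∫_0^5/2 -135*x^3/8 dx = -84375/512;  ∫_0^5/2 225*x^2/16 dx = 9375/128.
  Sum: 50625/512 − 84375/512 + 9375/128 = 1875/256.
∫_0^5/2 u² dx = 46875/14336, so ||u||_L² = 125*sqrt(42)/448.
∫_0^5/2 (u')² dx = 1875/256, so ||u'||_L² = 25*sqrt(3)/16.
Ratio ||u||_L² / ||u'||_L² = 5*sqrt(14)/28.
Sharp Poincaré constant on H^1_0(0, 5/2) is C_P = L/π = 5/(2*π), achieved by sin(2*π/5·x).
A polynomial bump cannot attain the sharp Poincaré constant (only the first sine eigenfunction does), so the ratio is strictly less than C_P, consistent with ||u||_L² ≤ C_P ||u'||_L².


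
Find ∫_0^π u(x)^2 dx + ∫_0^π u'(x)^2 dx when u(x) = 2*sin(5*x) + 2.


||u||_{H^1(0,π)}^2 = 16/5 + 56*π

u'(x) = 10*cos(5*x).
Expand u² and (u')² and integrate term by term on (0, π), using: for integers n ≥ 1, ∫_0^π sin²(nx) dx = ∫_0^π cos²(nx) dx = π/2; for n ≠ n', ∫_0^π sin(nx)sin(n'x) dx = ∫_0^π cos(nx)cos(n'x) dx = 0; and by product-to-sum, ∫_0^π sin(nx)cos(n'x) dx = ½∫_0^π [sin((n+n')x) + sin((n−n')x)] dx, which is 0 when n+n' is even and 2n/(n²−n'²) when n+n' is odd (it need not vanish on (0, π)). For the constant mode: ∫_0^π 1 dx = π, ∫_0^π cos(nx) dx = 0, ∫_0^π sin(nx) dx = (1−(−1)^n)/n.
  u² squared terms: (2)²·∫1 dx = 4·π = 4*π;  (2)²·∫sin(5x)² dx = 4·π/2 = 2*π.
  u² cross terms: 2·(2)·(2)·∫1·sin(5x) dx = 8·(2/5) = 16/5.
  So ∫_0^π u² dx = 4*π + 2*π + 16/5 = 16/5 + 6*π.
  (u')² squared terms: (10)²·∫cos(5x)² dx = 100·π/2 = 50*π.
  So ∫_0^π (u')² dx = 50*π.
||u||_{H^1}^2 = (16/5 + 6*π) + (50*π) = 16/5 + 56*π.


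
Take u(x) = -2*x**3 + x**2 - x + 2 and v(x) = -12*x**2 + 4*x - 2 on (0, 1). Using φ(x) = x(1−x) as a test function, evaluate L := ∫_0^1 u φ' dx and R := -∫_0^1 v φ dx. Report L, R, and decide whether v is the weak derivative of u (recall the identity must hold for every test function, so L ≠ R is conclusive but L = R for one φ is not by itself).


LHS = 3/10, RHS = 3/5. No, v is not the weak derivative of u.

u(x) = -2*x**3 + x**2 - x + 2, classical derivative u'(x) = -6*x**2 + 2*x - 1.
φ(x) = x(1−x), so φ'(x) = 1 - 2*x.
Note φ(0) = φ(1) = 0, so the boundary term u·φ vanishes.
LHS = ∫_0^1 u(x) φ'(x) dx = ∫_0^1 (4*x^4 - 4*x^3 + 3*x^2 - 5*x + 2) dx. Term by term:
  ∫_0^1 4*x^4 dx = 4/5;  ∫_0^1 -4*x^3 dx = -1;  ∫_0^1 3*x^2 dx = 1;
  ∫_0^1 -5*x dx = -5/2;  ∫_0^1 2 dx = 2.
Sum: 4/5 − 1 + 1 − 5/2 + 2 = 3/10.
So LHS = 3/10.
∫_0^1 v(x) φ(x) dx = ∫_0^1 (12*x^4 - 16*x^3 + 6*x^2 - 2*x) dx. Term by term:
  ∫_0^1 12*x^4 dx = 12/5;  ∫_0^1 -16*x^3 dx = -4;  ∫_0^1 6*x^2 dx = 2;
  ∫_0^1 -2*x dx = -1.
Sum: 12/5 − 4 + 2 − 1 = -3/5.
So RHS = -∫_0^1 v(x) φ(x) dx = 3/5.
LHS − RHS = -3/10 ≠ 0, so the identity fails.
(For a valid weak derivative the identity must hold for EVERY test function, in particular this one. The failure shows v is NOT the weak derivative of u.)
Correct weak derivative would be u'(x) = -6*x**2 + 2*x - 1.


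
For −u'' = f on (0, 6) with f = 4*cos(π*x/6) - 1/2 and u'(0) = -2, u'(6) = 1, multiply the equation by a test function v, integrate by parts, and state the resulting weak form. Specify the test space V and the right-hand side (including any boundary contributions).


V = H^1(0, 6) (v unrestricted at boundary; u is determined up to an additive constant); weak form: ∫_0^6 u'v' dx = ∫_0^6 (4*cos(π*x/6) - 1/2) v dx + v(6) + 2·v(0) for all v ∈ V.

Multiply both sides by a test function v and integrate from 0 to 6:
  ∫_0^6 −u''(x) v(x) dx = ∫_0^6 f(x) v(x) dx.
Integrate the LHS by parts once:
  ∫_0^6 −u'' v dx = −[u'(x) v(x)]_0^6 + ∫_0^6 u'(x) v'(x) dx.
Thus ∫_0^6 u'(x) v'(x) dx = ∫_0^6 f(x) v(x) dx + [u'(x) v(x)]_0^6.
Choose V so that boundary terms are either known or forced to vanish.
u has inhomogeneous Neumann u'(0) = -2, u'(6) = 1. [u' v]_0^6 = (1)·v(6) − (-2)·v(0) = v(6) + 2·v(0). Take V = H^1(0, 6); boundary term becomes part of RHS.
Weak formulation: find u (satisfying any essential BC) such that ∫_0^6 u'(x) v'(x) dx = ∫_0^6 f v dx + v(6) + 2·v(0) for all v ∈ V (Neumann data are natural BCs: they enter the RHS as boundary terms).
Substituting f(x) = 4*cos(π*x/6) - 1/2, the right-hand side is ∫_0^6 (4*cos(π*x/6) - 1/2) v dx + v(6) + 2·v(0).
Compatibility check (pure Neumann): taking v ≡ 1 ∈ V gives 0 = ∫_0^6 f dx + (1) − (-2), i.e. ∫_0^6 f dx must equal u'(0) − u'(6) = -3. Indeed ∫_0^6 (4*cos(π*x/6) - 1/2) dx = -3, so the data are compatible. The solution is then unique only up to an additive constant (fix it e.g. by requiring ∫_0^6 u dx = 0).


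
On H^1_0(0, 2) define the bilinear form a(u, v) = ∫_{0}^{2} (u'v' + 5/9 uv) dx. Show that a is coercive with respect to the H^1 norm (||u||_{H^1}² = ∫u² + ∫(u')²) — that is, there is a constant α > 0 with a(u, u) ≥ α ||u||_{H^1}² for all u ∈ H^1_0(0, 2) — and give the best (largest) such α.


α = (20/9 + π^2)/(4 + π^2)

Coercivity of a(·,·) on H^1_0(0, 2) means a(u, u) ≥ α ||u||_{H^1}² for every u ∈ H^1_0.
The interval has length L = 2, and Poincaré/coercivity depend only on L. Here a(u, u) = ∫(u')² + (5/9)·∫u².
Here 0 < c = 5/9 < 1. The condition a(u,u) ≥ α||u||_{H^1}² reads (1−α)∫(u')² ≥ (α−c)∫u². Any admissible α is ≤ 1 (rapidly oscillating u have ∫u²/∫(u')² → 0), and α = 1 would force 0 ≥ (1−c)∫u², impossible since c < 1; so 1−α > 0. By the sharp Poincaré inequality on H^1_0 of an interval of length L, ∫(u')² ≥ (π/L)²∫u² with equality for the first sine mode sin(π(x−x₀)/L) (x₀ the left endpoint), so the inequality holds for all u iff (1−α)(π/L)² ≥ α − c, i.e. α ≤ ((π/L)² + c)/((π/L)² + 1) = (1 + c(L/π)²)/(1 + (L/π)²). With (π/L)² = π^2/4 and c = 5/9, the largest admissible constant is α = ((π/L)² + c)/((π/L)² + 1).
Simplifying, α = (20/9 + π^2)/(4 + π^2).


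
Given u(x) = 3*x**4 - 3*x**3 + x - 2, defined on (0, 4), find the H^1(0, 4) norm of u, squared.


||u||_{H^1}^2 = 36148052/105

The H^1 norm (squared) on an interval (0, L) is
  ||u||_{H^1}^2 = ∫_0^L u(x)^2 dx + ∫_0^L u'(x)^2 dx.
Compute u'(x) = 12*x**3 - 9*x**2 + 1.
Then u(x)^2 = 9*x**8 - 18*x**7 + 9*x**6 + 6*x**5 - 18*x**4 + 12*x**3 + x**2 - 4*x + 4 and u'(x)^2 = 144*x**6 - 216*x**5 + 81*x**4 + 24*x**3 - 18*x**2 + 1.
Integrate each monomial from 0 to 4 using ∫_0^4 c·x^n dx = c·4^(n+1)/(n+1):
  ∫_0^4 u(x)^2 dx = ∫_0^4 (9*x^8 - 18*x^7 + 9*x^6 + 6*x^5 - 18*x^4 + 12*x^3 + x^2 - 4*x + 4) dx. Term by term:
    ∫_0^4 9*x^8 dx = 262144;  ∫_0^4 -18*x^7 dx = -147456;  ∫_0^4 9*x^6 dx = 147456/7;
    ∫_0^4 6*x^5 dx = 4096;  ∫_0^4 -18*x^4 dx = -18432/5;  ∫_0^4 12*x^3 dx = 768;
    ∫_0^4 x^2 dx = 64/3;  ∫_0^4 -4*x dx = -32;  ∫_0^4 4 dx = 16.
  Sum: 262144 − 147456 + 147456/7 + 4096 − 18432/5 + 768 + 64/3 − 32 + 16 = 14378288/105.
  ∫_0^4 u'(x)^2 dx = ∫_0^4 (144*x^6 - 216*x^5 + 81*x^4 + 24*x^3 - 18*x^2 + 1) dx. Term by term:
    ∫_0^4 144*x^6 dx = 2359296/7;  ∫_0^4 -216*x^5 dx = -147456;  ∫_0^4 81*x^4 dx = 82944/5;
    ∫_0^4 24*x^3 dx = 1536;  ∫_0^4 -18*x^2 dx = -384;  ∫_0^4 1 dx = 4.
  Sum: 2359296/7 − 147456 + 82944/5 + 1536 − 384 + 4 = 7256588/35.
Adding: ||u||_{H^1}^2 = 14378288/105 + 7256588/35 = 36148052/105.


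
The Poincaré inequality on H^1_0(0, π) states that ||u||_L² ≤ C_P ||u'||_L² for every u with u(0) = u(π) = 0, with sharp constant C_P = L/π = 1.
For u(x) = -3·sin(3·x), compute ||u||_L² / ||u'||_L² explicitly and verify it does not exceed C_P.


||u||_L² / ||u'||_L² = 1/3 < C_P = 1.

u(x) = -3·sin(3·x), so u'(x) = -9*cos(3*x).
Writing u(x) = A·sin(kπx/L) with A = -3 and k = 3, use ∫_0^L sin²(kπx/L) dx = L/2 and ∫_0^L cos²(kπx/L) dx = L/2.
u² = 9·sin²(3·x) and (u')² = 81·cos²(3·x), and each of sin², cos² integrates to L/2 = π/2 over (0, π).
∫_0^π u² dx = 9*π/2, so ||u||_L² = 3*sqrt(2)*sqrt(π)/2.
∫_0^π (u')² dx = 81*π/2, so ||u'||_L² = 9*sqrt(2)*sqrt(π)/2.
Ratio ||u||_L² / ||u'||_L² = 1/3.
Sharp Poincaré constant on H^1_0(0, π) is C_P = L/π = 1, achieved by sin(x).
This is the k = 3 harmonic; the ratio L/(kπ) is strictly less than C_P = L/π, consistent with the sharp inequality ||u||_L² ≤ C_P ||u'||_L².


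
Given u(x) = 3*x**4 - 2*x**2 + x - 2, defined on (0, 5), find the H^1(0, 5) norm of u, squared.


||u||_{H^1}^2 = 71001125/21

The H^1 norm (squared) on an interval (0, L) is
  ||u||_{H^1}^2 = ∫_0^L u(x)^2 dx + ∫_0^L u'(x)^2 dx.
Compute u'(x) = 12*x**3 - 4*x + 1.
Then u(x)^2 = 9*x**8 - 12*x**6 + 6*x**5 - 8*x**4 - 4*x**3 + 9*x**2 - 4*x + 4 and u'(x)^2 = 144*x**6 - 96*x**4 + 24*x**3 + 16*x**2 - 8*x + 1.
Integrate each monomial from 0 to 5 using ∫_0^5 c·x^n dx = c·5^(n+1)/(n+1):
  ∫_0^5 u(x)^2 dx = ∫_0^5 (9*x^8 - 12*x^6 + 6*x^5 - 8*x^4 - 4*x^3 + 9*x^2 - 4*x + 4) dx. Term by term:
    ∫_0^5 9*x^8 dx = 1953125;  ∫_0^5 -12*x^6 dx = -937500/7;  ∫_0^5 6*x^5 dx = 15625;
    ∫_0^5 -8*x^4 dx = -5000;  ∫_0^5 -4*x^3 dx = -625;  ∫_0^5 9*x^2 dx = 375;
    ∫_0^5 -4*x dx = -50;  ∫_0^5 4 dx = 20.
  Sum: 1953125 − 937500/7 + 15625 − 5000 − 625 + 375 − 50 + 20 = 12806790/7.
  ∫_0^5 u'(x)^2 dx = ∫_0^5 (144*x^6 - 96*x^4 + 24*x^3 + 16*x^2 - 8*x + 1) dx. Term by term:
    ∫_0^5 144*x^6 dx = 11250000/7;  ∫_0^5 -96*x^4 dx = -60000;  ∫_0^5 24*x^3 dx = 3750;
    ∫_0^5 16*x^2 dx = 2000/3;  ∫_0^5 -8*x dx = -100;  ∫_0^5 1 dx = 5.
  Sum: 11250000/7 − 60000 + 3750 + 2000/3 − 100 + 5 = 32580755/21.
Adding: ||u||_{H^1}^2 = 12806790/7 + 32580755/21 = 71001125/21.


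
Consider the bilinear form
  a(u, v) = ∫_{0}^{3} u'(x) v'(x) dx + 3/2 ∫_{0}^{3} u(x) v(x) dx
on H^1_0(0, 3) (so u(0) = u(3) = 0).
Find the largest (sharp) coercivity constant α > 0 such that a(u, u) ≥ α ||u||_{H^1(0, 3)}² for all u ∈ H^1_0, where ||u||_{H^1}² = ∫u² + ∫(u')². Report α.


α = 1

Coercivity of a(·,·) on H^1_0(0, 3) means a(u, u) ≥ α ||u||_{H^1}² for every u ∈ H^1_0.
The interval has length L = 3, and Poincaré/coercivity depend only on L. Here a(u, u) = ∫(u')² + (3/2)·∫u².
Here c = 3/2 ≥ 1, so a(u,u) = ∫(u')² + c∫u² ≥ ∫(u')² + ∫u² = ||u||_{H^1}², i.e. α = 1 works. No larger α is possible: a(u,u) ≥ α||u||_{H^1}² means (1−α)∫(u')² ≥ (α−c)∫u², and for the modes u_n = sin(nπ(x−x₀)/L) (x₀ the left endpoint) one has ∫u_n²/∫(u_n')² = (L/(nπ))² → 0, so a(u_n,u_n)/||u_n||_{H^1}² → 1. Hence the optimal constant is α = 1.
Therefore α = 1.


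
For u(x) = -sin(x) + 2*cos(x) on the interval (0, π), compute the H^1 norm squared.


||u||_{H^1(0,π)}^2 = 5*π

u'(x) = -2*sin(x) - cos(x).
Expand u² and (u')² and integrate term by term on (0, π), using: for integers n ≥ 1, ∫_0^π sin²(nx) dx = ∫_0^π cos²(nx) dx = π/2; for n ≠ n', ∫_0^π sin(nx)sin(n'x) dx = ∫_0^π cos(nx)cos(n'x) dx = 0; and by product-to-sum, ∫_0^π sin(nx)cos(n'x) dx = ½∫_0^π [sin((n+n')x) + sin((n−n')x)] dx, which is 0 when n+n' is even and 2n/(n²−n'²) when n+n' is odd (it need not vanish on (0, π)).
  u² squared terms: (-1)²·∫sin(x)² dx = 1·π/2 = π/2;  (2)²·∫cos(x)² dx = 4·π/2 = 2*π.
  u² cross terms: 2·(-1)·(2)·∫sin(x)·cos(x) dx = -4·(0) = 0.
  So ∫_0^π u² dx = π/2 + 2*π + 0 = 5*π/2.
  (u')² squared terms: (-1)²·∫cos(x)² dx = 1·π/2 = π/2;  (-2)²·∫sin(x)² dx = 4·π/2 = 2*π.
  (u')² cross terms: 2·(-1)·(-2)·∫cos(x)·sin(x) dx = 4·(0) = 0.
  So ∫_0^π (u')² dx = π/2 + 2*π + 0 = 5*π/2.
||u||_{H^1}^2 = (5*π/2) + (5*π/2) = 5*π.


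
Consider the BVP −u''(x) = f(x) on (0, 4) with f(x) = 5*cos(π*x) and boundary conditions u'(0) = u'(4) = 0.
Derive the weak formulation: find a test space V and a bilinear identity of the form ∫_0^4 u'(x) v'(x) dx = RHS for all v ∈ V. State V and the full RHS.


V = H^1(0, 4) (no boundary constraint on v; u is determined up to an additive constant); weak form: ∫_0^4 u'v' dx = ∫_0^4 (5*cos(π*x)) v dx for all v ∈ V.

Multiply both sides by a test function v and integrate from 0 to 4:
  ∫_0^4 −u''(x) v(x) dx = ∫_0^4 f(x) v(x) dx.
Integrate the LHS by parts once:
  ∫_0^4 −u'' v dx = −[u'(x) v(x)]_0^4 + ∫_0^4 u'(x) v'(x) dx.
Thus ∫_0^4 u'(x) v'(x) dx = ∫_0^4 f(x) v(x) dx + [u'(x) v(x)]_0^4.
Choose V so that boundary terms are either known or forced to vanish.
u has homogeneous Neumann: u'(0) = u'(4) = 0. So [u' v]_0^4 = 0·v(4) − 0·v(0) = 0 for any v; take V = H^1(0, 4).
Weak formulation: find u (satisfying any essential BC) such that ∫_0^4 u'(x) v'(x) dx = ∫_0^4 f v dx for all v ∈ V (homogeneous Neumann, so boundary terms vanish).
Substituting f(x) = 5*cos(π*x), the right-hand side is ∫_0^4 (5*cos(π*x)) v dx.
Compatibility check (pure Neumann): taking v ≡ 1 ∈ V gives 0 = ∫_0^4 f dx + (0) − (0), i.e. ∫_0^4 f dx must equal u'(0) − u'(4) = 0. Indeed ∫_0^4 (5*cos(π*x)) dx = 0, so the data are compatible. The solution is then unique only up to an additive constant (fix it e.g. by requiring ∫_0^4 u dx = 0).


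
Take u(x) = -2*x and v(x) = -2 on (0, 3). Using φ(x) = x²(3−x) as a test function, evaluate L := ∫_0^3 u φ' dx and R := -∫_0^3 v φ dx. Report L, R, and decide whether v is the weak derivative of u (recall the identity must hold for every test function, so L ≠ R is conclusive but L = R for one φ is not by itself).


LHS = 27/2, RHS = 27/2. Yes, v = u' weakly.

u(x) = -2*x, classical derivative u'(x) = -2.
φ(x) = x²(3−x), so φ'(x) = 3*x*(2 - x).
Note φ(0) = φ(3) = 0, so the boundary term u·φ vanishes.
LHS = ∫_0^3 u(x) φ'(x) dx = ∫_0^3 (6*x^3 - 12*x^2) dx. Term by term:
  ∫_0^3 6*x^3 dx = 243/2;  ∫_0^3 -12*x^2 dx = -108.
Sum: 243/2 − 108 = 27/2.
So LHS = 27/2.
∫_0^3 v(x) φ(x) dx = ∫_0^3 (2*x^3 - 6*x^2) dx. Term by term:
  ∫_0^3 2*x^3 dx = 81/2;  ∫_0^3 -6*x^2 dx = -54.
Sum: 81/2 − 54 = -27/2.
So RHS = -∫_0^3 v(x) φ(x) dx = 27/2.
LHS = RHS, so the identity holds for this test φ.
Moreover u is smooth here and v(x) = u'(x) = -2 pointwise, so the identity holds for every test function. Hence v is the weak derivative of u.


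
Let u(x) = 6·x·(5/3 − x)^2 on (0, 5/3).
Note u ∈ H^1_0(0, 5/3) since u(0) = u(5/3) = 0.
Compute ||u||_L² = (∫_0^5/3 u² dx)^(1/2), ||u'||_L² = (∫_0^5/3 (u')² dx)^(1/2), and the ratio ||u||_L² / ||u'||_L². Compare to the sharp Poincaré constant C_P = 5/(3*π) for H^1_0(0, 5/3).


||u||_L² / ||u'||_L² = 5*sqrt(14)/42 < C_P = 5/(3*π).

u(x) = 6·x·(5/3 − x)^2, so u'(x) = 2*(x - 5/3)*(9*x - 5).
u(x) = 6·x·(5/3 − x)^2 vanishes at x = 0 and x = 5/3, so u ∈ H^1_0(0, 5/3). Differentiate via the product rule and integrate the resulting polynomials term by term.
  ∫_0^5/3 u² dx = ∫_0^5/3 (36*x^6 - 240*x^5 + 600*x^4 - 2000*x^3/3 + 2500*x^2/9) dx. Term by term:
    ∫_0^5/3 36*x^6 dx = 312500/1701;  ∫_0^5/3 -240*x^5 dx = -625000/729;  ∫_0^5/3 600*x^4 dx = 125000/81;
    ∫_0^5/3 -2000*x^3/3 dx = -312500/243;  ∫_0^5/3 2500*x^2/9 dx = 312500/729.
  Sum: 312500/1701 − 625000/729 + 125000/81 − 312500/243 + 312500/729 = 62500/5103.
  ∫_0^5/3 (u')² dx = ∫_0^5/3 (324*x^4 - 1440*x^3 + 2200*x^2 - 4000*x/3 + 2500/9) dx. Term by term:
    ∫_0^5/3 324*x^4 dx = 2500/3;  ∫_0^5/3 -1440*x^3 dx = -25000/9;  ∫_0^5/3 2200*x^2 dx = 275000/81;
    ∫_0^5/3 -4000*x/3 dx = -50000/27;  ∫_0^5/3 2500/9 dx = 12500/27.
  Sum: 2500/3 − 25000/9 + 275000/81 − 50000/27 + 12500/27 = 5000/81.
∫_0^5/3 u² dx = 62500/5103, so ||u||_L² = 250*sqrt(7)/189.
∫_0^5/3 (u')² dx = 5000/81, so ||u'||_L² = 50*sqrt(2)/9.
Ratio ||u||_L² / ||u'||_L² = 5*sqrt(14)/42.
Sharp Poincaré constant on H^1_0(0, 5/3) is C_P = L/π = 5/(3*π), achieved by sin(3*π/5·x).
A polynomial bump cannot attain the sharp Poincaré constant (only the first sine eigenfunction does), so the ratio is strictly less than C_P, consistent with ||u||_L² ≤ C_P ||u'||_L².


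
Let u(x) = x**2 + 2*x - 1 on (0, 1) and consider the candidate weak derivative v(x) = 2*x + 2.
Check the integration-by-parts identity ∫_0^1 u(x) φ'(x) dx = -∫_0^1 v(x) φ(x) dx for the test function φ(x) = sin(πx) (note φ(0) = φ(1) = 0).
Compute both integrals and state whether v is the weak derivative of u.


LHS = -6/π, RHS = -6/π. Yes, v = u' weakly.

u(x) = x**2 + 2*x - 1, classical derivative u'(x) = 2*x + 2.
φ(x) = sin(πx), so φ'(x) = π*cos(π*x).
Note φ(0) = φ(1) = 0, so the boundary term u·φ vanishes.
LHS = ∫_0^1 u(x) φ'(x) dx = ∫_0^1 (π*x^2*cos(π*x) + 2*π*x*cos(π*x) - π*cos(π*x)) dx. Term by term:
  ∫_0^1 -π*cos(π*x) dx = 0;  ∫_0^1 π*x^2*cos(π*x) dx = -2/π;  ∫_0^1 2*π*x*cos(π*x) dx = -4/π.
Sum: 0 − 2/π − 4/π = -6/π.
So LHS = -6/π.
∫_0^1 v(x) φ(x) dx = ∫_0^1 (2*x*sin(π*x) + 2*sin(π*x)) dx. Term by term:
  ∫_0^1 2*sin(π*x) dx = 4/π;  ∫_0^1 2*x*sin(π*x) dx = 2/π.
Sum: 4/π + 2/π = 6/π.
So RHS = -∫_0^1 v(x) φ(x) dx = -6/π.
LHS = RHS, so the identity holds for this test φ.
Moreover u is smooth here and v(x) = u'(x) = 2*x + 2 pointwise, so the identity holds for every test function. Hence v is the weak derivative of u.


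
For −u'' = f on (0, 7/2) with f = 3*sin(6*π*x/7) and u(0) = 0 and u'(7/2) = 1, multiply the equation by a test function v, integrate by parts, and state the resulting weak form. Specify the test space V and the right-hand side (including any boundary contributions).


V = {v ∈ H^1(0, 7/2) : v(0) = 0} (test functions vanish at x = 0 where u is specified); weak form: ∫_0^7/2 u'v' dx = ∫_0^7/2 (3*sin(6*π*x/7)) v dx + v(7/2) for all v ∈ V.

Multiply both sides by a test function v and integrate from 0 to 7/2:
  ∫_0^7/2 −u''(x) v(x) dx = ∫_0^7/2 f(x) v(x) dx.
Integrate the LHS by parts once:
  ∫_0^7/2 −u'' v dx = −[u'(x) v(x)]_0^7/2 + ∫_0^7/2 u'(x) v'(x) dx.
Thus ∫_0^7/2 u'(x) v'(x) dx = ∫_0^7/2 f(x) v(x) dx + [u'(x) v(x)]_0^7/2.
Choose V so that boundary terms are either known or forced to vanish.
Mixed BC: u(0) = 0 (Dirichlet) and u'(7/2) = 1 (Neumann). Define V = {v ∈ H^1(0, 7/2) : v(0) = 0}. Then [u' v]_0^7/2 = u'(7/2)·v(7/2) − u'(0)·0 = v(7/2).
Weak formulation: find u (satisfying any essential BC) such that ∫_0^7/2 u'(x) v'(x) dx = ∫_0^7/2 f v dx + v(7/2) for all v ∈ V (Dirichlet at 0 absorbed into V; Neumann datum at x = 7/2 contributes the boundary term).
Substituting f(x) = 3*sin(6*π*x/7), the right-hand side is ∫_0^7/2 (3*sin(6*π*x/7)) v dx + v(7/2).


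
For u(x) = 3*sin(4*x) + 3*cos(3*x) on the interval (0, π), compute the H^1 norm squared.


||u||_{H^1(0,π)}^2 = 1440/7 + 243*π/2

u'(x) = -9*sin(3*x) + 12*cos(4*x).
Expand u² and (u')² and integrate term by term on (0, π), using: for integers n ≥ 1, ∫_0^π sin²(nx) dx = ∫_0^π cos²(nx) dx = π/2; for n ≠ n', ∫_0^π sin(nx)sin(n'x) dx = ∫_0^π cos(nx)cos(n'x) dx = 0; and by product-to-sum, ∫_0^π sin(nx)cos(n'x) dx = ½∫_0^π [sin((n+n')x) + sin((n−n')x)] dx, which is 0 when n+n' is even and 2n/(n²−n'²) when n+n' is odd (it need not vanish on (0, π)).
  u² squared terms: (3)²·∫cos(3x)² dx = 9·π/2 = 9*π/2;  (3)²·∫sin(4x)² dx = 9·π/2 = 9*π/2.
  u² cross terms: 2·(3)·(3)·∫cos(3x)·sin(4x) dx = 18·(8/7) = 144/7.
  So ∫_0^π u² dx = 9*π/2 + 9*π/2 + 144/7 = 144/7 + 9*π.
  (u')² squared terms: (-9)²·∫sin(3x)² dx = 81·π/2 = 81*π/2;  (12)²·∫cos(4x)² dx = 144·π/2 = 72*π.
  (u')² cross terms: 2·(-9)·(12)·∫sin(3x)·cos(4x) dx = -216·(-6/7) = 1296/7.
  So ∫_0^π (u')² dx = 81*π/2 + 72*π + 1296/7 = 1296/7 + 225*π/2.
||u||_{H^1}^2 = (144/7 + 9*π) + (1296/7 + 225*π/2) = 1440/7 + 243*π/2.


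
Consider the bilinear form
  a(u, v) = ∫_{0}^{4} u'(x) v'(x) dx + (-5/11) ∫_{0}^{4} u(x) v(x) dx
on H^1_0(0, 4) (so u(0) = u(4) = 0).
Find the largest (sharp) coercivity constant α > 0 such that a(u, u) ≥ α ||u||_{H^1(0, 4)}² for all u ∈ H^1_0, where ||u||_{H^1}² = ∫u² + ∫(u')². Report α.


α = (-80/11 + π^2)/(π^2 + 16)

Coercivity of a(·,·) on H^1_0(0, 4) means a(u, u) ≥ α ||u||_{H^1}² for every u ∈ H^1_0.
The interval has length L = 4, and Poincaré/coercivity depend only on L. Here a(u, u) = ∫(u')² + (-5/11)·∫u².
Here c = -5/11 < 0 with |c| < (π/L)² = π^2/16, so coercivity still holds. The condition a(u,u) ≥ α||u||_{H^1}² reads (1−α)∫(u')² ≥ (α−c)∫u². Any admissible α is ≤ 1 (rapidly oscillating u have ∫u²/∫(u')² → 0), and α = 1 would force 0 ≥ (1−c)∫u², impossible since c < 1; so 1−α > 0. By the sharp Poincaré inequality on H^1_0 of an interval of length L, ∫(u')² ≥ (π/L)²∫u² with equality for the first sine mode sin(π(x−x₀)/L) (x₀ the left endpoint), so the inequality holds for all u iff (1−α)(π/L)² ≥ α − c, i.e. α ≤ ((π/L)² + c)/((π/L)² + 1) = (1 + c(L/π)²)/(1 + (L/π)²). (Direct route, valid since c ≤ 0: Poincaré gives c∫u² ≥ c(L/π)²∫(u')², so a(u,u) ≥ (1 + c(L/π)²)∫(u')², while ||u||_{H^1}² ≤ (1 + (L/π)²)∫(u')²; dividing yields the same α.) With (π/L)² = π^2/16 and c = -5/11, the largest admissible constant is α = ((π/L)² + c)/((π/L)² + 1).
Simplifying, α = (-80/11 + π^2)/(π^2 + 16).


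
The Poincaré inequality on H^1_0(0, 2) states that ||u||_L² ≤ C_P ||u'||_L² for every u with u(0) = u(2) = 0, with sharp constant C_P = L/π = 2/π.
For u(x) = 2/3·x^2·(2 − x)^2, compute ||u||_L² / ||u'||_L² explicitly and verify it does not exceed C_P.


||u||_L² / ||u'||_L² = sqrt(3)/3 < C_P = 2/π.

u(x) = 2/3·x^2·(2 − x)^2, so u'(x) = 8*x*(x - 2)*(x - 1)/3.
u(x) = 2/3·x^2·(2 − x)^2 vanishes at x = 0 and x = 2, so u ∈ H^1_0(0, 2). Differentiate via the product rule and integrate the resulting polynomials term by term.
  ∫_0^2 u² dx = ∫_0^2 (4*x^8/9 - 32*x^7/9 + 32*x^6/3 - 128*x^5/9 + 64*x^4/9) dx. Term by term:
    ∫_0^2 4*x^8/9 dx = 2048/81;  ∫_0^2 -32*x^7/9 dx = -1024/9;  ∫_0^2 32*x^6/3 dx = 4096/21;
    ∫_0^2 -128*x^5/9 dx = -4096/27;  ∫_0^2 64*x^4/9 dx = 2048/45.
  Sum: 2048/81 − 1024/9 + 4096/21 − 4096/27 + 2048/45 = 1024/2835.
  ∫_0^2 (u')² dx = ∫_0^2 (64*x^6/9 - 128*x^5/3 + 832*x^4/9 - 256*x^3/3 + 256*x^2/9) dx. Term by term:
    ∫_0^2 64*x^6/9 dx = 8192/63;  ∫_0^2 -128*x^5/3 dx = -4096/9;  ∫_0^2 832*x^4/9 dx = 26624/45;
    ∫_0^2 -256*x^3/3 dx = -1024/3;  ∫_0^2 256*x^2/9 dx = 2048/27.
  Sum: 8192/63 − 4096/9 + 26624/45 − 1024/3 + 2048/27 = 1024/945.
∫_0^2 u² dx = 1024/2835, so ||u||_L² = 32*sqrt(35)/315.
∫_0^2 (u')² dx = 1024/945, so ||u'||_L² = 32*sqrt(105)/315.
Ratio ||u||_L² / ||u'||_L² = sqrt(3)/3.
Sharp Poincaré constant on H^1_0(0, 2) is C_P = L/π = 2/π, achieved by sin(π/2·x).
A polynomial bump cannot attain the sharp Poincaré constant (only the first sine eigenfunction does), so the ratio is strictly less than C_P, consistent with ||u||_L² ≤ C_P ||u'||_L².


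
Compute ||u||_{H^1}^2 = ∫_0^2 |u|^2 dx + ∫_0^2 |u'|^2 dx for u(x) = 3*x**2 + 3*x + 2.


||u||_{H^1}^2 = 2018/5

The H^1 norm (squared) on an interval (0, L) is
  ||u||_{H^1}^2 = ∫_0^L u(x)^2 dx + ∫_0^L u'(x)^2 dx.
Compute u'(x) = 6*x + 3.
Then u(x)^2 = 9*x**4 + 18*x**3 + 21*x**2 + 12*x + 4 and u'(x)^2 = 36*x**2 + 36*x + 9.
Integrate each monomial from 0 to 2 using ∫_0^2 c·x^n dx = c·2^(n+1)/(n+1):
  ∫_0^2 u(x)^2 dx = ∫_0^2 (9*x^4 + 18*x^3 + 21*x^2 + 12*x + 4) dx. Term by term:
    ∫_0^2 9*x^4 dx = 288/5;  ∫_0^2 18*x^3 dx = 72;  ∫_0^2 21*x^2 dx = 56;
    ∫_0^2 12*x dx = 24;  ∫_0^2 4 dx = 8.
  Sum: 288/5 + 72 + 56 + 24 + 8 = 1088/5.
  ∫_0^2 u'(x)^2 dx = ∫_0^2 (36*x^2 + 36*x + 9) dx. Term by term:
    ∫_0^2 36*x^2 dx = 96;  ∫_0^2 36*x dx = 72;  ∫_0^2 9 dx = 18.
  Sum: 96 + 72 + 18 = 186.
Adding: ||u||_{H^1}^2 = 1088/5 + 186 = 2018/5.


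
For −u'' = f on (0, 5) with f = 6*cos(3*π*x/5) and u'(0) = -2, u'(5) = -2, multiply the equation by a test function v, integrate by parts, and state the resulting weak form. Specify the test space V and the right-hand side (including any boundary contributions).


V = H^1(0, 5) (v unrestricted at boundary; u is determined up to an additive constant); weak form: ∫_0^5 u'v' dx = ∫_0^5 (6*cos(3*π*x/5)) v dx − 2·v(5) + 2·v(0) for all v ∈ V.

Multiply both sides by a test function v and integrate from 0 to 5:
  ∫_0^5 −u''(x) v(x) dx = ∫_0^5 f(x) v(x) dx.
Integrate the LHS by parts once:
  ∫_0^5 −u'' v dx = −[u'(x) v(x)]_0^5 + ∫_0^5 u'(x) v'(x) dx.
Thus ∫_0^5 u'(x) v'(x) dx = ∫_0^5 f(x) v(x) dx + [u'(x) v(x)]_0^5.
Choose V so that boundary terms are either known or forced to vanish.
u has inhomogeneous Neumann u'(0) = -2, u'(5) = -2. [u' v]_0^5 = (-2)·v(5) − (-2)·v(0) = − 2·v(5) + 2·v(0). Take V = H^1(0, 5); boundary term becomes part of RHS.
Weak formulation: find u (satisfying any essential BC) such that ∫_0^5 u'(x) v'(x) dx = ∫_0^5 f v dx − 2·v(5) + 2·v(0) for all v ∈ V (Neumann data are natural BCs: they enter the RHS as boundary terms).
Substituting f(x) = 6*cos(3*π*x/5), the right-hand side is ∫_0^5 (6*cos(3*π*x/5)) v dx − 2·v(5) + 2·v(0).
Compatibility check (pure Neumann): taking v ≡ 1 ∈ V gives 0 = ∫_0^5 f dx + (-2) − (-2), i.e. ∫_0^5 f dx must equal u'(0) − u'(5) = 0. Indeed ∫_0^5 (6*cos(3*π*x/5)) dx = 0, so the data are compatible. The solution is then unique only up to an additive constant (fix it e.g. by requiring ∫_0^5 u dx = 0).


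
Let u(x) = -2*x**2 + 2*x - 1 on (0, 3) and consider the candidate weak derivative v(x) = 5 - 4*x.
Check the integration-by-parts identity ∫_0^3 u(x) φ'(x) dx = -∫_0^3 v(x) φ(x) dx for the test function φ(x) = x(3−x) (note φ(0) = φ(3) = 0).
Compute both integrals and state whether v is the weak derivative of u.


LHS = 18, RHS = 9/2. No, v is not the weak derivative of u.

u(x) = -2*x**2 + 2*x - 1, classical derivative u'(x) = 2 - 4*x.
φ(x) = x(3−x), so φ'(x) = 3 - 2*x.
Note φ(0) = φ(3) = 0, so the boundary term u·φ vanishes.
LHS = ∫_0^3 u(x) φ'(x) dx = ∫_0^3 (4*x^3 - 10*x^2 + 8*x - 3) dx. Term by term:
  ∫_0^3 4*x^3 dx = 81;  ∫_0^3 -10*x^2 dx = -90;  ∫_0^3 8*x dx = 36;
  ∫_0^3 -3 dx = -9.
Sum: 81 − 90 + 36 − 9 = 18.
So LHS = 18.
∫_0^3 v(x) φ(x) dx = ∫_0^3 (4*x^3 - 17*x^2 + 15*x) dx. Term by term:
  ∫_0^3 4*x^3 dx = 81;  ∫_0^3 -17*x^2 dx = -153;  ∫_0^3 15*x dx = 135/2.
Sum: 81 − 153 + 135/2 = -9/2.
So RHS = -∫_0^3 v(x) φ(x) dx = 9/2.
LHS − RHS = 27/2 ≠ 0, so the identity fails.
(For a valid weak derivative the identity must hold for EVERY test function, in particular this one. The failure shows v is NOT the weak derivative of u.)
Correct weak derivative would be u'(x) = 2 - 4*x.


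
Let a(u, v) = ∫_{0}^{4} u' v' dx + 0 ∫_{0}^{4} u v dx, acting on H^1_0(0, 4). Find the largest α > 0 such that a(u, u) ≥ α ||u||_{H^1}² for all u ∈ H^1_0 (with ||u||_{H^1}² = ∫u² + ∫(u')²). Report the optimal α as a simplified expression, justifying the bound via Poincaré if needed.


α = π^2/(π^2 + 16)

Coercivity of a(·,·) on H^1_0(0, 4) means a(u, u) ≥ α ||u||_{H^1}² for every u ∈ H^1_0.
The interval has length L = 4, and Poincaré/coercivity depend only on L. Here a(u, u) = ∫(u')² + (0)·∫u².
Here c = 0, so a(u,u) = ∫(u')² alone. The condition a(u,u) ≥ α||u||_{H^1}² reads (1−α)∫(u')² ≥ (α−c)∫u². Any admissible α is ≤ 1 (rapidly oscillating u have ∫u²/∫(u')² → 0), and α = 1 would force 0 ≥ (1−c)∫u², impossible since c < 1; so 1−α > 0. By the sharp Poincaré inequality on H^1_0 of an interval of length L, ∫(u')² ≥ (π/L)²∫u² with equality for the first sine mode sin(π(x−x₀)/L) (x₀ the left endpoint), so the inequality holds for all u iff (1−α)(π/L)² ≥ α − c, i.e. α ≤ ((π/L)² + c)/((π/L)² + 1) = (1 + c(L/π)²)/(1 + (L/π)²). (Direct route, valid since c ≤ 0: Poincaré gives c∫u² ≥ c(L/π)²∫(u')², so a(u,u) ≥ (1 + c(L/π)²)∫(u')², while ||u||_{H^1}² ≤ (1 + (L/π)²)∫(u')²; dividing yields the same α.) With (π/L)² = π^2/16 and c = 0, the largest admissible constant is α = ((π/L)² + c)/((π/L)² + 1).
Simplifying, α = π^2/(π^2 + 16).


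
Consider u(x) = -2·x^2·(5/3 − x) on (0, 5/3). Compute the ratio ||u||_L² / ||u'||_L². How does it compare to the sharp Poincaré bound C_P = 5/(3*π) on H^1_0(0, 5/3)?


||u||_L² / ||u'||_L² = 5*sqrt(14)/42 < C_P = 5/(3*π).

u(x) = -2·x^2·(5/3 − x), so u'(x) = 2*x*(9*x - 10)/3.
u(x) = -2·x^2·(5/3 − x) vanishes at x = 0 and x = 5/3, so u ∈ H^1_0(0, 5/3). Differentiate via the product rule and integrate the resulting polynomials term by term.
  ∫_0^5/3 u² dx = ∫_0^5/3 (4*x^6 - 40*x^5/3 + 100*x^4/9) dx. Term by term:
    ∫_0^5/3 4*x^6 dx = 312500/15309;  ∫_0^5/3 -40*x^5/3 dx = -312500/6561;  ∫_0^5/3 100*x^4/9 dx = 62500/2187.
  Sum: 312500/15309 − 312500/6561 + 62500/2187 = 62500/45927.
  ∫_0^5/3 (u')² dx = ∫_0^5/3 (36*x^4 - 80*x^3 + 400*x^2/9) dx. Term by term:
    ∫_0^5/3 36*x^4 dx = 2500/27;  ∫_0^5/3 -80*x^3 dx = -12500/81;  ∫_0^5/3 400*x^2/9 dx = 50000/729.
  Sum: 2500/27 − 12500/81 + 50000/729 = 5000/729.
∫_0^5/3 u² dx = 62500/45927, so ||u||_L² = 250*sqrt(7)/567.
∫_0^5/3 (u')² dx = 5000/729, so ||u'||_L² = 50*sqrt(2)/27.
Ratio ||u||_L² / ||u'||_L² = 5*sqrt(14)/42.
Sharp Poincaré constant on H^1_0(0, 5/3) is C_P = L/π = 5/(3*π), achieved by sin(3*π/5·x).
A polynomial bump cannot attain the sharp Poincaré constant (only the first sine eigenfunction does), so the ratio is strictly less than C_P, consistent with ||u||_L² ≤ C_P ||u'||_L².


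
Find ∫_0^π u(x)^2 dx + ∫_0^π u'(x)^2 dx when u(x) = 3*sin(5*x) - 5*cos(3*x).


||u||_{H^1(0,π)}^2 = 242*π

u'(x) = 15*sin(3*x) + 15*cos(5*x).
Expand u² and (u')² and integrate term by term on (0, π), using: for integers n ≥ 1, ∫_0^π sin²(nx) dx = ∫_0^π cos²(nx) dx = π/2; for n ≠ n', ∫_0^π sin(nx)sin(n'x) dx = ∫_0^π cos(nx)cos(n'x) dx = 0; and by product-to-sum, ∫_0^π sin(nx)cos(n'x) dx = ½∫_0^π [sin((n+n')x) + sin((n−n')x)] dx, which is 0 when n+n' is even and 2n/(n²−n'²) when n+n' is odd (it need not vanish on (0, π)).
  u² squared terms: (-5)²·∫cos(3x)² dx = 25·π/2 = 25*π/2;  (3)²·∫sin(5x)² dx = 9·π/2 = 9*π/2.
  u² cross terms: 2·(-5)·(3)·∫cos(3x)·sin(5x) dx = -30·(0) = 0.
  So ∫_0^π u² dx = 25*π/2 + 9*π/2 + 0 = 17*π.
  (u')² squared terms: (15)²·∫cos(5x)² dx = 225·π/2 = 225*π/2;  (15)²·∫sin(3x)² dx = 225·π/2 = 225*π/2.
  (u')² cross terms: 2·(15)·(15)·∫cos(5x)·sin(3x) dx = 450·(0) = 0.
  So ∫_0^π (u')² dx = 225*π/2 + 225*π/2 + 0 = 225*π.
||u||_{H^1}^2 = (17*π) + (225*π) = 242*π.


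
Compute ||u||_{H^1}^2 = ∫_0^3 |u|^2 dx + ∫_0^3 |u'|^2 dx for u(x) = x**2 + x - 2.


||u||_{H^1}^2 = 1131/10

The H^1 norm (squared) on an interval (0, L) is
  ||u||_{H^1}^2 = ∫_0^L u(x)^2 dx + ∫_0^L u'(x)^2 dx.
Compute u'(x) = 2*x + 1.
Then u(x)^2 = x**4 + 2*x**3 - 3*x**2 - 4*x + 4 and u'(x)^2 = 4*x**2 + 4*x + 1.
Integrate each monomial from 0 to 3 using ∫_0^3 c·x^n dx = c·3^(n+1)/(n+1):
  ∫_0^3 u(x)^2 dx = ∫_0^3 (x^4 + 2*x^3 - 3*x^2 - 4*x + 4) dx. Term by term:
    ∫_0^3 x^4 dx = 243/5;  ∫_0^3 2*x^3 dx = 81/2;  ∫_0^3 -3*x^2 dx = -27;
    ∫_0^3 -4*x dx = -18;  ∫_0^3 4 dx = 12.
  Sum: 243/5 + 81/2 − 27 − 18 + 12 = 561/10.
  ∫_0^3 u'(x)^2 dx = ∫_0^3 (4*x^2 + 4*x + 1) dx. Term by term:
    ∫_0^3 4*x^2 dx = 36;  ∫_0^3 4*x dx = 18;  ∫_0^3 1 dx = 3.
  Sum: 36 + 18 + 3 = 57.
Adding: ||u||_{H^1}^2 = 561/10 + 57 = 1131/10.


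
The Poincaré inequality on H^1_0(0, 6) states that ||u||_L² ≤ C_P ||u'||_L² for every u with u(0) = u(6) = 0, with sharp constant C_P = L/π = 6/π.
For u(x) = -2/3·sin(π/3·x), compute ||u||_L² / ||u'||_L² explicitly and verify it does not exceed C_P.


||u||_L² / ||u'||_L² = 3/π < C_P = 6/π.

u(x) = -2/3·sin(π/3·x), so u'(x) = -2*π*cos(π*x/3)/9.
Writing u(x) = A·sin(kπx/L) with A = -2/3 and k = 2, use ∫_0^L sin²(kπx/L) dx = L/2 and ∫_0^L cos²(kπx/L) dx = L/2.
u² = 4/9·sin²(π/3·x) and (u')² = 4*π^2/81·cos²(π/3·x), and each of sin², cos² integrates to L/2 = 3 over (0, 6).
∫_0^6 u² dx = 4/3, so ||u||_L² = 2*sqrt(3)/3.
∫_0^6 (u')² dx = 4*π^2/27, so ||u'||_L² = 2*sqrt(3)*π/9.
Ratio ||u||_L² / ||u'||_L² = 3/π.
Sharp Poincaré constant on H^1_0(0, 6) is C_P = L/π = 6/π, achieved by sin(π/6·x).
This is the k = 2 harmonic; the ratio L/(kπ) is strictly less than C_P = L/π, consistent with the sharp inequality ||u||_L² ≤ C_P ||u'||_L².
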